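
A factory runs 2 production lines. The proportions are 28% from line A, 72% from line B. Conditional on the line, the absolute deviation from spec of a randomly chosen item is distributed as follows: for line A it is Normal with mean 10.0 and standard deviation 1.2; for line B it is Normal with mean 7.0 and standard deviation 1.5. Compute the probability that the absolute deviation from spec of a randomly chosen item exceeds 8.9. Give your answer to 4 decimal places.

0.3036

Conditional on each line, P(X > 8.9): A: 0.820341; B: 0.102637.
By total probability, P(X > 8.9) = 0.28·0.820341 + 0.72·0.102637 = 0.303594.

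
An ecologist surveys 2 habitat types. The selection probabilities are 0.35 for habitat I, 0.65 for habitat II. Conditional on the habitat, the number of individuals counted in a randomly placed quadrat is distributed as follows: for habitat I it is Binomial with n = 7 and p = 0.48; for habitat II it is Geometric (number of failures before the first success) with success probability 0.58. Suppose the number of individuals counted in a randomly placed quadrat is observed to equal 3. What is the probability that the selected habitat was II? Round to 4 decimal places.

0.2200

Likelihoods P(X=3 | ·): I: 0.283012; II: 0.042971.
Posterior ∝ prior × likelihood. Numerator for II: 0.65·0.042971 = 0.0279312.
Normalizing constant: 0.35·0.283012 + 0.65·0.042971 = 0.126985.
P(II | observation) = 0.0279312 / 0.126985 = 0.219956.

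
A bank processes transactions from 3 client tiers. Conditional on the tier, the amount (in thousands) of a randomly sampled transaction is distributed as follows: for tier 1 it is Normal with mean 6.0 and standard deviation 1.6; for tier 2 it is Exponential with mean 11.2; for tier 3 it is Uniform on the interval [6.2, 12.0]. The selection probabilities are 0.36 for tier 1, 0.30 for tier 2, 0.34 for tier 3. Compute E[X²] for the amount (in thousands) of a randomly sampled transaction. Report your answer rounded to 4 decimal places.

For each component E[X²] = Var + (mean)², giving 1: 38.56; 2: 250.88; 3: 85.6133.
Overall E[X²] = 0.36·38.56 + 0.3·250.88 + 0.34·85.6133 = 118.254.

118.2541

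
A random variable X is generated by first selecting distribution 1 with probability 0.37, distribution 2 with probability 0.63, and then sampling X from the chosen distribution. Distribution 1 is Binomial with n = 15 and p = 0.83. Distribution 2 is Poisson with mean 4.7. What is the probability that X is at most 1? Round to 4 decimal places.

Conditional on each component, P(X ≤ 1): 1: 2.12493e-10; 2: 0.0518431.
By total probability, P(X ≤ 1) = 0.37·2.12493e-10 + 0.63·0.0518431 = 0.0326611.

0.0327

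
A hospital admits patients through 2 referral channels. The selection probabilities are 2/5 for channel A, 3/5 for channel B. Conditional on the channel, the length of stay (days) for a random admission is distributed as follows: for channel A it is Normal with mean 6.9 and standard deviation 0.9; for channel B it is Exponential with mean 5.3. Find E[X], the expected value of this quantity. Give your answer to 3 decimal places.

5.940

Component means — A: 6.9; B: 5.3.
E[X] = 0.4·6.9 + 0.6·5.3 = 5.94.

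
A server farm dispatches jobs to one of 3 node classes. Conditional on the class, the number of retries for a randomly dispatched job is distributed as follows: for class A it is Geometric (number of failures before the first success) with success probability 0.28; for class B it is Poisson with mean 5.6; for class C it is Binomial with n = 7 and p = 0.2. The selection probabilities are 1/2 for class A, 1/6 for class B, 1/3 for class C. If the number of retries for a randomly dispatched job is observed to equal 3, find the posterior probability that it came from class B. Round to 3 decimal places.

0.166

Likelihoods P(X=3 | ·): A: 0.104509; B: 0.108234; C: 0.114688.
Posterior ∝ prior × likelihood. Numerator for B: 0.166667·0.108234 = 0.018039.
Normalizing constant: 0.5·0.104509 + 0.166667·0.108234 + 0.333333·0.114688 = 0.108523.
P(B | observation) = 0.018039 / 0.108523 = 0.166223.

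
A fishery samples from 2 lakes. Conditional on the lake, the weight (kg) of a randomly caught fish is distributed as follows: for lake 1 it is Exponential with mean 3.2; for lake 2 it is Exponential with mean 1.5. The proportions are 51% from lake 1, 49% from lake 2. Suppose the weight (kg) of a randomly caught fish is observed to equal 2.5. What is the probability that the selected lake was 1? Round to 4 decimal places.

Likelihoods f(2.5 | ·): 1: 0.143073; 2: 0.125917.
Posterior ∝ prior × likelihood. Numerator for 1: 0.51·0.143073 = 0.0729672.
Normalizing constant: 0.51·0.143073 + 0.49·0.125917 = 0.134667.
P(1 | observation) = 0.0729672 / 0.134667 = 0.541836.

0.5418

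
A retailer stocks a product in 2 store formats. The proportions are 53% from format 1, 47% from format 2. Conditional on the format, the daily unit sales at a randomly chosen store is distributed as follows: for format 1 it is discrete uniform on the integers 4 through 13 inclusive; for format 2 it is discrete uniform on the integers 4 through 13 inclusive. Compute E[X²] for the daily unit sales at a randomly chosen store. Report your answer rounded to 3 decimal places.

For each component E[X²] = Var + (mean)², giving 1: 80.5; 2: 80.5.
Overall E[X²] = 0.53·80.5 + 0.47·80.5 = 80.5.

80.500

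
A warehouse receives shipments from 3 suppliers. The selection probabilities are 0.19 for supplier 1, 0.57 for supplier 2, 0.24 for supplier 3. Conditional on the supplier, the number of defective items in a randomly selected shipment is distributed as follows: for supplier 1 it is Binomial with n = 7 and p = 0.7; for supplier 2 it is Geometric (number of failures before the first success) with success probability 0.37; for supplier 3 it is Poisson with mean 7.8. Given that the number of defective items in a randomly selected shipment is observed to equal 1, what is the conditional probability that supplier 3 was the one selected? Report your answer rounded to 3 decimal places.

Likelihoods P(X=1 | ·): 1: 0.0035721; 2: 0.2331; 3: 0.00319593.
Posterior ∝ prior × likelihood. Numerator for 3: 0.24·0.00319593 = 0.000767024.
Normalizing constant: 0.19·0.0035721 + 0.57·0.2331 + 0.24·0.00319593 = 0.134313.
P(3 | observation) = 0.000767024 / 0.134313 = 0.00571073.

0.006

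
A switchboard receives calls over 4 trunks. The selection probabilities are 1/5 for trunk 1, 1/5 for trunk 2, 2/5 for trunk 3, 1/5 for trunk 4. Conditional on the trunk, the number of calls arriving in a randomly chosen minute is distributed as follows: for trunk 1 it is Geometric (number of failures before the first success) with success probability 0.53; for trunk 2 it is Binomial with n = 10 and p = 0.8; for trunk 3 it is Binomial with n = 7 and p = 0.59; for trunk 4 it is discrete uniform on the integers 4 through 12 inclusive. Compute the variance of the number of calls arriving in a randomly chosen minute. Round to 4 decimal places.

Per component, 1: μ=0.886792, E[X²]=2.45959; 2: μ=8, E[X²]=65.6; 3: μ=4.13, E[X²]=18.7502; 4: μ=8, E[X²]=70.6667.
E[X] = 0.2·0.886792 + 0.2·8 + 0.4·4.13 + 0.2·8 = 5.02936.
E[X²] = 0.2·2.45959 + 0.2·65.6 + 0.4·18.7502 + 0.2·70.6667 = 35.2453.
Var(X) = E[X²] − (E[X])² = 35.2453 − 25.2944 = 9.95089.

9.9509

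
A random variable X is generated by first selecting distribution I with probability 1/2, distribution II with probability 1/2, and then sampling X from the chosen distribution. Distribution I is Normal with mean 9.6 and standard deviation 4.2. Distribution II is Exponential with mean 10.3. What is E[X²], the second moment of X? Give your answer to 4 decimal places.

160.9900

For each component E[X²] = Var + (mean)², giving I: 109.8; II: 212.18.
Overall E[X²] = 0.5·109.8 + 0.5·212.18 = 160.99.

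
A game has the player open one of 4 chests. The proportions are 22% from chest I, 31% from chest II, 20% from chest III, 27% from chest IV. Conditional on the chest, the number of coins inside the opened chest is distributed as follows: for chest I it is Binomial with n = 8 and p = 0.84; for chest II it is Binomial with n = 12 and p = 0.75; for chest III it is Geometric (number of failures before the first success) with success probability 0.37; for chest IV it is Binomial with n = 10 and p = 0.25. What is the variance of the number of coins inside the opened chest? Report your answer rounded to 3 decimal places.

11.753

Per component, I: μ=6.72, E[X²]=46.2336; II: μ=9, E[X²]=83.25; III: μ=1.7027, E[X²]=7.5011; IV: μ=2.5, E[X²]=8.125.
E[X] = 0.22·6.72 + 0.31·9 + 0.2·1.7027 + 0.27·2.5 = 5.28394.
E[X²] = 0.22·46.2336 + 0.31·83.25 + 0.2·7.5011 + 0.27·8.125 = 39.6729.
Var(X) = E[X²] − (E[X])² = 39.6729 − 27.92 = 11.7528.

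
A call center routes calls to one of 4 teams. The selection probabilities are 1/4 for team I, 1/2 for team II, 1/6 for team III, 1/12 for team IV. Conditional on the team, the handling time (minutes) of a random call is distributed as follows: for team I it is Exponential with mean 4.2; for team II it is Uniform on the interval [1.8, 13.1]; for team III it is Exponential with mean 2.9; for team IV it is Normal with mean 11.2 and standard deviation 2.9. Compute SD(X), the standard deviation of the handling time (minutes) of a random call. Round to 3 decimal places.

Per component, I: μ=4.2, E[X²]=35.28; II: μ=7.45, E[X²]=66.1433; III: μ=2.9, E[X²]=16.82; IV: μ=11.2, E[X²]=133.85.
E[X] = 0.25·4.2 + 0.5·7.45 + 0.166667·2.9 + 0.0833333·11.2 = 6.19167.
E[X²] = 0.25·35.28 + 0.5·66.1433 + 0.166667·16.82 + 0.0833333·133.85 = 55.8492.
Var(X) = E[X²] − (E[X])² = 55.8492 − 38.3367 = 17.5124.
SD(X) = √17.5124 = 4.18479.

4.185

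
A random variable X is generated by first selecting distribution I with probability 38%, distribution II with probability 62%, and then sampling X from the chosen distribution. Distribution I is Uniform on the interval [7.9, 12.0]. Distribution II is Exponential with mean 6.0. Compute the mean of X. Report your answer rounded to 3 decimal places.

7.501

Component means — I: 9.95; II: 6.
E[X] = 0.38·9.95 + 0.62·6 = 7.501.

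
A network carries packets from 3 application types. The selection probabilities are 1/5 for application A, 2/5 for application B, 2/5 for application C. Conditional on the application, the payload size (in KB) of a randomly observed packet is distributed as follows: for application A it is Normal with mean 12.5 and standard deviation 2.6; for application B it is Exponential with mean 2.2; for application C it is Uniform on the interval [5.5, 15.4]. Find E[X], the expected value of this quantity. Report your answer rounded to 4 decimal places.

7.5600

Component means — A: 12.5; B: 2.2; C: 10.45.
E[X] = 0.2·12.5 + 0.4·2.2 + 0.4·10.45 = 7.56.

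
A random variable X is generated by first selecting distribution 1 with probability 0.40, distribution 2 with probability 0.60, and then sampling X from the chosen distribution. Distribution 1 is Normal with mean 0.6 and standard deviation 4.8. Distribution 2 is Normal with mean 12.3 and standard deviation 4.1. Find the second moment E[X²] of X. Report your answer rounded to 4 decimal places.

110.2200

For each component E[X²] = Var + (mean)², giving 1: 23.4; 2: 168.1.
Overall E[X²] = 0.4·23.4 + 0.6·168.1 = 110.22.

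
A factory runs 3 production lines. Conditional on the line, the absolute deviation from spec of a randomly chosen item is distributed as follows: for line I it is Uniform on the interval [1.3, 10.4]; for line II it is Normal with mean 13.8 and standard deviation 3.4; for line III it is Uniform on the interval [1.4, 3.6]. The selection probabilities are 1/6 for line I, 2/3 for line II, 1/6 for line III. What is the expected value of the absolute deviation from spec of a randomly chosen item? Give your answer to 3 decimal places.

Component means — I: 5.85; II: 13.8; III: 2.5.
E[X] = 0.166667·5.85 + 0.666667·13.8 + 0.166667·2.5 = 10.5917.

10.592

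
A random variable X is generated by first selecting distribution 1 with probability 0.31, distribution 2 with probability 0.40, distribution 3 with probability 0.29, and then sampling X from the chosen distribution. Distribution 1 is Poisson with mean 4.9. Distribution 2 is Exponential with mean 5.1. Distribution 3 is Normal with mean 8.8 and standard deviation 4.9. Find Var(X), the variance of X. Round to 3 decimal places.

Per component, 1: μ=4.9, E[X²]=28.91; 2: μ=5.1, E[X²]=52.02; 3: μ=8.8, E[X²]=101.45.
E[X] = 0.31·4.9 + 0.4·5.1 + 0.29·8.8 = 6.111.
E[X²] = 0.31·28.91 + 0.4·52.02 + 0.29·101.45 = 59.1906.
Var(X) = E[X²] − (E[X])² = 59.1906 − 37.3443 = 21.8463.

21.846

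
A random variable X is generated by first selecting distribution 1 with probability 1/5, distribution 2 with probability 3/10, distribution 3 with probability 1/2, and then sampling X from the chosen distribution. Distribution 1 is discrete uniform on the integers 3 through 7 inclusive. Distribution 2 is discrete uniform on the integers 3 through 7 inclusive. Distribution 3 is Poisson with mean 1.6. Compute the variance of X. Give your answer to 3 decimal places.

4.690

Per component, 1: μ=5, E[X²]=27; 2: μ=5, E[X²]=27; 3: μ=1.6, E[X²]=4.16.
E[X] = 0.2·5 + 0.3·5 + 0.5·1.6 = 3.3.
E[X²] = 0.2·27 + 0.3·27 + 0.5·4.16 = 15.58.
Var(X) = E[X²] − (E[X])² = 15.58 − 10.89 = 4.69.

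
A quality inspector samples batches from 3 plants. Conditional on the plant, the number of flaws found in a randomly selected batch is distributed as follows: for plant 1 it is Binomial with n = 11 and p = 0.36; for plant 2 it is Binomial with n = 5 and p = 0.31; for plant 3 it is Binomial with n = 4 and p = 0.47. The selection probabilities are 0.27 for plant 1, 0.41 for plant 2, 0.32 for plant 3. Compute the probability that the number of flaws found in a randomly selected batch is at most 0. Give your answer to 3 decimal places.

0.091

Conditional on each plant, P(X ≤ 0): 1: 0.0073787; 2: 0.156403; 3: 0.0789048.
By total probability, P(X ≤ 0) = 0.27·0.0073787 + 0.41·0.156403 + 0.32·0.0789048 = 0.0913671.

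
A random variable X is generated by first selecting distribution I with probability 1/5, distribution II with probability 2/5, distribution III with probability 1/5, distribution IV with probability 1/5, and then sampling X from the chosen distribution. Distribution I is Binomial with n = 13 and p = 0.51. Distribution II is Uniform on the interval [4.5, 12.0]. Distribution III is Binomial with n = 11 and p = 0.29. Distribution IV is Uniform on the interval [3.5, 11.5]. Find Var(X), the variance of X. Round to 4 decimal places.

7.5943

Per component, I: μ=6.63, E[X²]=47.2056; II: μ=8.25, E[X²]=72.75; III: μ=3.19, E[X²]=12.441; IV: μ=7.5, E[X²]=61.5833.
E[X] = 0.2·6.63 + 0.4·8.25 + 0.2·3.19 + 0.2·7.5 = 6.764.
E[X²] = 0.2·47.2056 + 0.4·72.75 + 0.2·12.441 + 0.2·61.5833 = 53.346.
Var(X) = E[X²] − (E[X])² = 53.346 − 45.7517 = 7.59429.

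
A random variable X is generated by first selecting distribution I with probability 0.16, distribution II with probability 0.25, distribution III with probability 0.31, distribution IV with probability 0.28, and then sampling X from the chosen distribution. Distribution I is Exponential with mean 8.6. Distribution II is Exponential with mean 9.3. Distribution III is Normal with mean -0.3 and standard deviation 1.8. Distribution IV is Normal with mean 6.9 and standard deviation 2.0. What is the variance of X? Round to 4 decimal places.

51.7037

Per component, I: μ=8.6, E[X²]=147.92; II: μ=9.3, E[X²]=172.98; III: μ=-0.3, E[X²]=3.33; IV: μ=6.9, E[X²]=51.61.
E[X] = 0.16·8.6 + 0.25·9.3 + 0.31·-0.3 + 0.28·6.9 = 5.54.
E[X²] = 0.16·147.92 + 0.25·172.98 + 0.31·3.33 + 0.28·51.61 = 82.3953.
Var(X) = E[X²] − (E[X])² = 82.3953 − 30.6916 = 51.7037.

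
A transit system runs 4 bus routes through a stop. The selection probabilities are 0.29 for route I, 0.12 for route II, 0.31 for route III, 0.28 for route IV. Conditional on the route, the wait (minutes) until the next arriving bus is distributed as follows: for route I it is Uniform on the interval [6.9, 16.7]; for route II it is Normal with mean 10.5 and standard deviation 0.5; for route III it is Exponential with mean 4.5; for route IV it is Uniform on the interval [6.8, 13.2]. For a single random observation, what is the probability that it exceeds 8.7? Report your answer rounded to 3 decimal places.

0.598

Conditional on each route, P(X > 8.7): I: 0.816327; II: 0.999841; III: 0.144665; IV: 0.703125.
By total probability, P(X > 8.7) = 0.29·0.816327 + 0.12·0.999841 + 0.31·0.144665 + 0.28·0.703125 = 0.598437.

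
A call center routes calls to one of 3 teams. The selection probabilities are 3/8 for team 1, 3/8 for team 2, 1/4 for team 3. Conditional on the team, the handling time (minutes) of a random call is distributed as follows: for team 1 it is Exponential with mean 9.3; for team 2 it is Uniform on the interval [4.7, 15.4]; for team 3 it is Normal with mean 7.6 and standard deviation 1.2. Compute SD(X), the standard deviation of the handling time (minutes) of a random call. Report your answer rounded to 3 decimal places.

6.106

Per component, 1: μ=9.3, E[X²]=172.98; 2: μ=10.05, E[X²]=110.543; 3: μ=7.6, E[X²]=59.2.
E[X] = 0.375·9.3 + 0.375·10.05 + 0.25·7.6 = 9.15625.
E[X²] = 0.375·172.98 + 0.375·110.543 + 0.25·59.2 = 121.121.
Var(X) = E[X²] − (E[X])² = 121.121 − 83.8369 = 37.2843.
SD(X) = √37.2843 = 6.10609.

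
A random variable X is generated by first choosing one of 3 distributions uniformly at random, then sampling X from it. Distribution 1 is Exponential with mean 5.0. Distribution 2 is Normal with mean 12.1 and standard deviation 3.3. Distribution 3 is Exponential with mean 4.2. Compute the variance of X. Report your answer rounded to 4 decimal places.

30.4500

Per component, 1: μ=5, E[X²]=50; 2: μ=12.1, E[X²]=157.3; 3: μ=4.2, E[X²]=35.28.
E[X] = 0.333333·5 + 0.333333·12.1 + 0.333333·4.2 = 7.1.
E[X²] = 0.333333·50 + 0.333333·157.3 + 0.333333·35.28 = 80.86.
Var(X) = E[X²] − (E[X])² = 80.86 − 50.41 = 30.45.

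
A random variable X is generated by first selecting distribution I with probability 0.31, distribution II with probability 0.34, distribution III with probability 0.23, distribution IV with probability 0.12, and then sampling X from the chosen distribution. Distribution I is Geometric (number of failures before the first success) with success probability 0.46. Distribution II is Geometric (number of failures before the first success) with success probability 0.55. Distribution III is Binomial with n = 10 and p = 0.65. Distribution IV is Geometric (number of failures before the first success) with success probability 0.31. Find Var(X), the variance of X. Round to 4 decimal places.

7.8684

Per component, I: μ=1.17391, E[X²]=3.93006; II: μ=0.818182, E[X²]=2.15702; III: μ=6.5, E[X²]=44.525; IV: μ=2.22581, E[X²]=12.1342.
E[X] = 0.31·1.17391 + 0.34·0.818182 + 0.23·6.5 + 0.12·2.22581 = 2.40419.
E[X²] = 0.31·3.93006 + 0.34·2.15702 + 0.23·44.525 + 0.12·12.1342 = 13.6486.
Var(X) = E[X²] − (E[X])² = 13.6486 − 5.78014 = 7.86843.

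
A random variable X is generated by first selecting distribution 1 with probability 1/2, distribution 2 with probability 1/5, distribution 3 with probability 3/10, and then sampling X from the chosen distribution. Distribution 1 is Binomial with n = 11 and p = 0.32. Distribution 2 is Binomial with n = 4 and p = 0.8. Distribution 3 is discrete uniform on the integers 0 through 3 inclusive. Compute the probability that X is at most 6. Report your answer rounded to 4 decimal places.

Conditional on each component, P(X ≤ 6): 1: 0.969069; 2: 1; 3: 1.
By total probability, P(X ≤ 6) = 0.5·0.969069 + 0.2·1 + 0.3·1 = 0.984535.

0.9845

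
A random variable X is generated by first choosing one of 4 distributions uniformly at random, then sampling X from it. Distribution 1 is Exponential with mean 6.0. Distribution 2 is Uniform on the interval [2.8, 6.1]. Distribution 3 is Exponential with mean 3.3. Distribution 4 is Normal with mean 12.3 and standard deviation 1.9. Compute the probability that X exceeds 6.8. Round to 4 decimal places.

0.3619

Conditional on each component, P(X > 6.8): 1: 0.321958; 2: 0; 3: 0.127377; 4: 0.998103.
By total probability, P(X > 6.8) = 0.25·0.321958 + 0.25·0 + 0.25·0.127377 + 0.25·0.998103 = 0.361859.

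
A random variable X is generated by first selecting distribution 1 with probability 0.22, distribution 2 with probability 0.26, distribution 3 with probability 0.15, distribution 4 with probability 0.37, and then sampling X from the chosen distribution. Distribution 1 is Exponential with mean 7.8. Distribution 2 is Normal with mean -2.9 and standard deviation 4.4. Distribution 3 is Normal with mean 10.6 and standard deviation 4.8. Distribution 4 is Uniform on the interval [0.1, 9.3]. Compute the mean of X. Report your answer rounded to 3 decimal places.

Component means — 1: 7.8; 2: -2.9; 3: 10.6; 4: 4.7.
E[X] = 0.22·7.8 + 0.26·-2.9 + 0.15·10.6 + 0.37·4.7 = 4.291.

4.291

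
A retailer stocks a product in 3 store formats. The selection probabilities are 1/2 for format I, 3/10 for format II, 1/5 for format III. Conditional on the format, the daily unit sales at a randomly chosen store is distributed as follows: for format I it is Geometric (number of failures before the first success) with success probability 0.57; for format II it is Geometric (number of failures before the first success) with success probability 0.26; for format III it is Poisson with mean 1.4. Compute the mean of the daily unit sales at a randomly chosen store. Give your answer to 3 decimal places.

1.511

Component means — I: 0.754386; II: 2.84615; III: 1.4.
E[X] = 0.5·0.754386 + 0.3·2.84615 + 0.2·1.4 = 1.51104.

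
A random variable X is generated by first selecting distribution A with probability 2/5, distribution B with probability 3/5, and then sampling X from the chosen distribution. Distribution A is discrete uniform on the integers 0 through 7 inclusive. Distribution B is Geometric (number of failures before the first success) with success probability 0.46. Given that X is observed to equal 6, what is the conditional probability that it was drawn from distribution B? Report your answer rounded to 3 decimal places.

Likelihoods P(X=6 | ·): A: 0.125; B: 0.0114057.
Posterior ∝ prior × likelihood. Numerator for B: 0.6·0.0114057 = 0.0068434.
Normalizing constant: 0.4·0.125 + 0.6·0.0114057 = 0.0568434.
P(B | observation) = 0.0068434 / 0.0568434 = 0.12039.

0.120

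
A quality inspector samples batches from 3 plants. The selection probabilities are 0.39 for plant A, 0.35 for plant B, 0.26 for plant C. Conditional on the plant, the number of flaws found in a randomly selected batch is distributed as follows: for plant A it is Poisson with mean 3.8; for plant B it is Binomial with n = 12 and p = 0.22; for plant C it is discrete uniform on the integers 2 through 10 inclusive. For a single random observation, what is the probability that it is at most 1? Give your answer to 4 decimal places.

Conditional on each plant, P(X ≤ 1): A: 0.10738; B: 0.222365; C: 0.
By total probability, P(X ≤ 1) = 0.39·0.10738 + 0.35·0.222365 + 0.26·0 = 0.119706.

0.1197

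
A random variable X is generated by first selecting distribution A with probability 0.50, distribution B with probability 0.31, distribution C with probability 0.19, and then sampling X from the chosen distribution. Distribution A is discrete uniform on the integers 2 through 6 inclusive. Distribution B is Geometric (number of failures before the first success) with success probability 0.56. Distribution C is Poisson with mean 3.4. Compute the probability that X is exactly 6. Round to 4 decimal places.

0.1149

Conditional on each component, P(X = 6): A: 0.2; B: 0.00406354; C: 0.0716044.
By total probability, P(X = 6) = 0.5·0.2 + 0.31·0.00406354 + 0.19·0.0716044 = 0.114865.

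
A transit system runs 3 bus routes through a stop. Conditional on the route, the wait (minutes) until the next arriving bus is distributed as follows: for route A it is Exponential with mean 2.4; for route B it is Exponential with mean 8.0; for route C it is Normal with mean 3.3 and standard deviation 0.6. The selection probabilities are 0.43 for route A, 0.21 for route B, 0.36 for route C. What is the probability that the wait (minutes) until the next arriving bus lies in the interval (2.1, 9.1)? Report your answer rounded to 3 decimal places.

Conditional on each route, P(2.1 < X < 9.1): A: 0.394304; B: 0.448507; C: 0.97725.
By total probability, P(2.1 < X < 9.1) = 0.43·0.394304 + 0.21·0.448507 + 0.36·0.97725 = 0.615547.

0.616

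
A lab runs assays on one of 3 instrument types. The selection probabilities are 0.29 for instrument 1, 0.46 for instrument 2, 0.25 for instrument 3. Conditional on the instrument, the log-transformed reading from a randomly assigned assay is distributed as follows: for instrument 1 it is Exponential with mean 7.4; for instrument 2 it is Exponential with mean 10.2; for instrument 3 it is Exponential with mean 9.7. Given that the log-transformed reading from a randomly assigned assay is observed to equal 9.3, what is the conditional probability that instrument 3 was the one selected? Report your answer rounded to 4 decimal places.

0.2524

Likelihoods f(9.3 | ·): 1: 0.0384561; 2: 0.0393936; 3: 0.0395224.
Posterior ∝ prior × likelihood. Numerator for 3: 0.25·0.0395224 = 0.00988059.
Normalizing constant: 0.29·0.0384561 + 0.46·0.0393936 + 0.25·0.0395224 = 0.0391539.
P(3 | observation) = 0.00988059 / 0.0391539 = 0.252353.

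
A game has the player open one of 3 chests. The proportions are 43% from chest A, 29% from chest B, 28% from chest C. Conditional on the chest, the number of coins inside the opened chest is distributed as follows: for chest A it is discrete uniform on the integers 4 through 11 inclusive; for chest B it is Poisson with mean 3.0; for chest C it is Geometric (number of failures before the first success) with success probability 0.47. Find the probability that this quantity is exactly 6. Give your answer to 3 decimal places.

0.071

Conditional on each chest, P(X = 6): A: 0.125; B: 0.0504094; C: 0.0104172.
By total probability, P(X = 6) = 0.43·0.125 + 0.29·0.0504094 + 0.28·0.0104172 = 0.0712856.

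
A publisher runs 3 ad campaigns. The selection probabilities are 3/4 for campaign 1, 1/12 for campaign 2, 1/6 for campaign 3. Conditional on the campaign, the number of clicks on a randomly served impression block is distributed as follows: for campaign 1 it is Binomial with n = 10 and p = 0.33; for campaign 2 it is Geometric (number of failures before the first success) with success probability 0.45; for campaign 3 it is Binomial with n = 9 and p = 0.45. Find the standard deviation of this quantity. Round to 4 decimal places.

1.6453

Per component, 1: μ=3.3, E[X²]=13.101; 2: μ=1.22222, E[X²]=4.20988; 3: μ=4.05, E[X²]=18.63.
E[X] = 0.75·3.3 + 0.0833333·1.22222 + 0.166667·4.05 = 3.25185.
E[X²] = 0.75·13.101 + 0.0833333·4.20988 + 0.166667·18.63 = 13.2816.
Var(X) = E[X²] − (E[X])² = 13.2816 − 10.5745 = 2.70703.
SD(X) = √2.70703 = 1.64531.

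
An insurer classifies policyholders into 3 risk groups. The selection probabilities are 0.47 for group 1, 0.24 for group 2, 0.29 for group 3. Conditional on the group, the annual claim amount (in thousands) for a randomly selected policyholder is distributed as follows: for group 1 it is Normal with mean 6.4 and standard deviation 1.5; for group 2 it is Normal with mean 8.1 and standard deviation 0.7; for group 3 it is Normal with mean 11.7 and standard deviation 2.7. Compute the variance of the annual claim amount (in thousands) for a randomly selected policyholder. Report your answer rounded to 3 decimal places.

Per component, 1: μ=6.4, E[X²]=43.21; 2: μ=8.1, E[X²]=66.1; 3: μ=11.7, E[X²]=144.18.
E[X] = 0.47·6.4 + 0.24·8.1 + 0.29·11.7 = 8.345.
E[X²] = 0.47·43.21 + 0.24·66.1 + 0.29·144.18 = 77.9849.
Var(X) = E[X²] − (E[X])² = 77.9849 − 69.639 = 8.34588.

8.346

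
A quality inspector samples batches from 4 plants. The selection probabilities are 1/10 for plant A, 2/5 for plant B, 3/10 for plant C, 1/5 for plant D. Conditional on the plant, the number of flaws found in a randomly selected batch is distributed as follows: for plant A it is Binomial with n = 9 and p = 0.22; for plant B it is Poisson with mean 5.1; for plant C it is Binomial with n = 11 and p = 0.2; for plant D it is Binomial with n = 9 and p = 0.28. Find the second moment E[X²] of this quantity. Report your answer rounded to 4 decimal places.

For each component E[X²] = Var + (mean)², giving A: 5.4648; B: 31.11; C: 6.6; D: 8.1648.
Overall E[X²] = 0.1·5.4648 + 0.4·31.11 + 0.3·6.6 + 0.2·8.1648 = 16.6034.

16.6034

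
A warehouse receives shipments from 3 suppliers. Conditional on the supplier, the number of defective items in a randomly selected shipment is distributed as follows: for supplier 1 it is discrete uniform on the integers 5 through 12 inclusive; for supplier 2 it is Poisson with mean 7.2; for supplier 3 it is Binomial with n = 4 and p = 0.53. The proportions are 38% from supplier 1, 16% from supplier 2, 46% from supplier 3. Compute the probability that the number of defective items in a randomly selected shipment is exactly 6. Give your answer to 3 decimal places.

0.071

Conditional on each supplier, P(X = 6): 1: 0.125; 2: 0.144458; 3: 0.
By total probability, P(X = 6) = 0.38·0.125 + 0.16·0.144458 + 0.46·0 = 0.0706133.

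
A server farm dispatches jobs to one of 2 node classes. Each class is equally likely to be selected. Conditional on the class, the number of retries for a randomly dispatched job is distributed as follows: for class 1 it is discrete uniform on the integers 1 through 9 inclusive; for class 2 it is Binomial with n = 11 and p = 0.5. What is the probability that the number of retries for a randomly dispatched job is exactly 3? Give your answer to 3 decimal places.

0.096

Conditional on each class, P(X = 3): 1: 0.111111; 2: 0.0805664.
By total probability, P(X = 3) = 0.5·0.111111 + 0.5·0.0805664 = 0.0958388.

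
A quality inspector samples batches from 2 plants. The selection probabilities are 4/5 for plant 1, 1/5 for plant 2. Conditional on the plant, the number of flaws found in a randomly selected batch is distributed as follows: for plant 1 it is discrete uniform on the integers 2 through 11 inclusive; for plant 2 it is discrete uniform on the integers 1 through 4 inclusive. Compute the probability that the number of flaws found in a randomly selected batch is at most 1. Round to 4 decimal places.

0.0500

Conditional on each plant, P(X ≤ 1): 1: 0; 2: 0.25.
By total probability, P(X ≤ 1) = 0.8·0 + 0.2·0.25 = 0.05.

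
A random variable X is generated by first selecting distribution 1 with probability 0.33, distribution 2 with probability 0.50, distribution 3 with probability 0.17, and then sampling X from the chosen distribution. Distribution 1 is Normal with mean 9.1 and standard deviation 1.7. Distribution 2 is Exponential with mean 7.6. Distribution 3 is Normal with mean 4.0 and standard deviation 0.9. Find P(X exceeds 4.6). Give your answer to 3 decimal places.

0.645

Conditional on each component, P(X > 4.6): 1: 0.99594; 2: 0.545931; 3: 0.252493.
By total probability, P(X > 4.6) = 0.33·0.99594 + 0.5·0.545931 + 0.17·0.252493 = 0.644549.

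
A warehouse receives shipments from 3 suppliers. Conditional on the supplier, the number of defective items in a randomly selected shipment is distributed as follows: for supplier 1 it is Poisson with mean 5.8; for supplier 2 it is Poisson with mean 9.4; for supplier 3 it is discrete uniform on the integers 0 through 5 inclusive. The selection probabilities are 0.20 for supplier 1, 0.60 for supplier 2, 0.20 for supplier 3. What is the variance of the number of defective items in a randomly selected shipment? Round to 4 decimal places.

15.0873

Per component, 1: μ=5.8, E[X²]=39.44; 2: μ=9.4, E[X²]=97.76; 3: μ=2.5, E[X²]=9.16667.
E[X] = 0.2·5.8 + 0.6·9.4 + 0.2·2.5 = 7.3.
E[X²] = 0.2·39.44 + 0.6·97.76 + 0.2·9.16667 = 68.3773.
Var(X) = E[X²] − (E[X])² = 68.3773 − 53.29 = 15.0873.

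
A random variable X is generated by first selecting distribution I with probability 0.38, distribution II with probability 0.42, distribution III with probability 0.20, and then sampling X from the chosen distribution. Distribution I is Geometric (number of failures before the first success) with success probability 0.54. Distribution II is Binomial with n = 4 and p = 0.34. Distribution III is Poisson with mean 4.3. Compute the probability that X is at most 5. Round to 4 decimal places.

0.9437

Conditional on each component, P(X ≤ 5): I: 0.990526; II: 1; III: 0.736663.
By total probability, P(X ≤ 5) = 0.38·0.990526 + 0.42·1 + 0.2·0.736663 = 0.943732.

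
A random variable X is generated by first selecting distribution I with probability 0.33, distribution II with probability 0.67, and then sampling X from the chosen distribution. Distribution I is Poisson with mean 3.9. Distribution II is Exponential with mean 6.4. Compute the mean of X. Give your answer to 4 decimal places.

5.5750

Component means — I: 3.9; II: 6.4.
E[X] = 0.33·3.9 + 0.67·6.4 = 5.575.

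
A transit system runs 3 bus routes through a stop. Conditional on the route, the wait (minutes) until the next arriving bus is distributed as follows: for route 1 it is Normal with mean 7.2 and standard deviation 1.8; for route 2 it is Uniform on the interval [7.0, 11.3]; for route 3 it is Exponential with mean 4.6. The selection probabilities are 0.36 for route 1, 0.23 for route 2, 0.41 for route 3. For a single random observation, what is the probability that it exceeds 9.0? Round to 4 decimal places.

0.2381

Conditional on each route, P(X > 9.0): 1: 0.158655; 2: 0.534884; 3: 0.141349.
By total probability, P(X > 9.0) = 0.36·0.158655 + 0.23·0.534884 + 0.41·0.141349 = 0.238092.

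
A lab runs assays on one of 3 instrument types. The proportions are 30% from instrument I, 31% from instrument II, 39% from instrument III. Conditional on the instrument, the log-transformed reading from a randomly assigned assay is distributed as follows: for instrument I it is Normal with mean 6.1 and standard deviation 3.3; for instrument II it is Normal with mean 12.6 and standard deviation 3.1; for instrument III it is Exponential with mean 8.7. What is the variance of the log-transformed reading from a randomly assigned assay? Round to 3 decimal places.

Per component, I: μ=6.1, E[X²]=48.1; II: μ=12.6, E[X²]=168.37; III: μ=8.7, E[X²]=151.38.
E[X] = 0.3·6.1 + 0.31·12.6 + 0.39·8.7 = 9.129.
E[X²] = 0.3·48.1 + 0.31·168.37 + 0.39·151.38 = 125.663.
Var(X) = E[X²] − (E[X])² = 125.663 − 83.3386 = 42.3243.

42.324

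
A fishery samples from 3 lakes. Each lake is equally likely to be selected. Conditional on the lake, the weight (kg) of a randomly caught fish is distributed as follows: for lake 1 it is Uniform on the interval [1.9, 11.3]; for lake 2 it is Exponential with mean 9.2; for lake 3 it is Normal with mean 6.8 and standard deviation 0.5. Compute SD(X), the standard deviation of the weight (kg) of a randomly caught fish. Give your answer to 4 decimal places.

5.6698

Per component, 1: μ=6.6, E[X²]=50.9233; 2: μ=9.2, E[X²]=169.28; 3: μ=6.8, E[X²]=46.49.
E[X] = 0.333333·6.6 + 0.333333·9.2 + 0.333333·6.8 = 7.53333.
E[X²] = 0.333333·50.9233 + 0.333333·169.28 + 0.333333·46.49 = 88.8978.
Var(X) = E[X²] − (E[X])² = 88.8978 − 56.7511 = 32.1467.
SD(X) = √32.1467 = 5.6698.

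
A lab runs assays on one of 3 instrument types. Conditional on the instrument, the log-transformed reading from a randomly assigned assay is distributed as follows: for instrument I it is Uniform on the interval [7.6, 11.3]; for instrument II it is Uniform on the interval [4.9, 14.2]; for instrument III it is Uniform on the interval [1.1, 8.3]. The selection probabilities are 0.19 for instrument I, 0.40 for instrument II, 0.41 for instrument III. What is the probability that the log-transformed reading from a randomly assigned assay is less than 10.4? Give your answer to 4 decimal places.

Conditional on each instrument, P(X < 10.4): I: 0.756757; II: 0.591398; III: 1.
By total probability, P(X < 10.4) = 0.19·0.756757 + 0.4·0.591398 + 0.41·1 = 0.790343.

0.7903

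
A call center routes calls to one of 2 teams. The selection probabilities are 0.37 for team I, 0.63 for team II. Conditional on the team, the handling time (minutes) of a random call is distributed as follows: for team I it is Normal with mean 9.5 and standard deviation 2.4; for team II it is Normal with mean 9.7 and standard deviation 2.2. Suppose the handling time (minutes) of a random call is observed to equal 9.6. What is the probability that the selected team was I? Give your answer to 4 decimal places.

0.3500

Likelihoods f(9.6 | ·): I: 0.166082; II: 0.18115.
Posterior ∝ prior × likelihood. Numerator for I: 0.37·0.166082 = 0.0614502.
Normalizing constant: 0.37·0.166082 + 0.63·0.18115 = 0.175575.
P(I | observation) = 0.0614502 / 0.175575 = 0.349995.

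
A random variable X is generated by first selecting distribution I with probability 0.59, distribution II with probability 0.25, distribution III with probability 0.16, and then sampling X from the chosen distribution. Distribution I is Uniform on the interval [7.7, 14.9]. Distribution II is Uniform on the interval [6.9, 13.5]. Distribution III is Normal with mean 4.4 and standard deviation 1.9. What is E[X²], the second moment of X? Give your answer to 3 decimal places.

For each component E[X²] = Var + (mean)², giving I: 132.01; II: 107.67; III: 22.97.
Overall E[X²] = 0.59·132.01 + 0.25·107.67 + 0.16·22.97 = 108.479.

108.479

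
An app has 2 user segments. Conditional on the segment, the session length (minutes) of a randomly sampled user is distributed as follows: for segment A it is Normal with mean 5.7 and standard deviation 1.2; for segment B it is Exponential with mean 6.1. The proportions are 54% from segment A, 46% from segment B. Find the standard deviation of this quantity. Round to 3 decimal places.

4.235

Per component, A: μ=5.7, E[X²]=33.93; B: μ=6.1, E[X²]=74.42.
E[X] = 0.54·5.7 + 0.46·6.1 = 5.884.
E[X²] = 0.54·33.93 + 0.46·74.42 = 52.5554.
Var(X) = E[X²] − (E[X])² = 52.5554 − 34.6215 = 17.9339.
SD(X) = √17.9339 = 4.23485.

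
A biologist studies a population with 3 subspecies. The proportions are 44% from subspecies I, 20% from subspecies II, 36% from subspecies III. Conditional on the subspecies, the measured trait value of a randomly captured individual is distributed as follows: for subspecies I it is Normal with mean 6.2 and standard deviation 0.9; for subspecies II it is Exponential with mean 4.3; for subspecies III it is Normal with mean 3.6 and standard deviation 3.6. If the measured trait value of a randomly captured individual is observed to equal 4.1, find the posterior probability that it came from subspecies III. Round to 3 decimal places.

0.562

Likelihoods f(4.1 | ·): I: 0.0291354; II: 0.0896266; III: 0.109754.
Posterior ∝ prior × likelihood. Numerator for III: 0.36·0.109754 = 0.0395113.
Normalizing constant: 0.44·0.0291354 + 0.2·0.0896266 + 0.36·0.109754 = 0.0702562.
P(III | observation) = 0.0395113 / 0.0702562 = 0.562389.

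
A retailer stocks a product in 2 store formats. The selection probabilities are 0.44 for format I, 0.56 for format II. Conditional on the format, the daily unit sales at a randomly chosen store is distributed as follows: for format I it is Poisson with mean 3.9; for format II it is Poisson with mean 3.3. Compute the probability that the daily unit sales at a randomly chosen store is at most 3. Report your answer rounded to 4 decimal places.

0.5244

Conditional on each format, P(X ≤ 3): I: 0.453247; II: 0.580338.
By total probability, P(X ≤ 3) = 0.44·0.453247 + 0.56·0.580338 = 0.524418.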